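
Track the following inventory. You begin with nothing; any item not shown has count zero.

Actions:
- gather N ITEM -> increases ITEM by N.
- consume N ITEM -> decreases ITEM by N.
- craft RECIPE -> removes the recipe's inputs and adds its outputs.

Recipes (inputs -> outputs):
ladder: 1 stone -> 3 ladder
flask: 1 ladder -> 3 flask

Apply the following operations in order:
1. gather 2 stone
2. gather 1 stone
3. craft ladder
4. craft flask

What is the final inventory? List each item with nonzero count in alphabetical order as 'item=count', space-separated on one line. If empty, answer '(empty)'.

After 1 (gather 2 stone): stone=2
After 2 (gather 1 stone): stone=3
After 3 (craft ladder): ladder=3 stone=2
After 4 (craft flask): flask=3 ladder=2 stone=2

Answer: flask=3 ladder=2 stone=2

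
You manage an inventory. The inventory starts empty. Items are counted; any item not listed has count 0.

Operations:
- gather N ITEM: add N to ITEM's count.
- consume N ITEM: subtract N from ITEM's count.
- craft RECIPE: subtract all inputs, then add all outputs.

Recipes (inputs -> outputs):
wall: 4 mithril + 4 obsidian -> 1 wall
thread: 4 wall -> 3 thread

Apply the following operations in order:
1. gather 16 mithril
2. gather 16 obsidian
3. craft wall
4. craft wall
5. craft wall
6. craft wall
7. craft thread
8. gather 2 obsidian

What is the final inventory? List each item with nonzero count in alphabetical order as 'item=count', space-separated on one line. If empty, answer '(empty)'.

After 1 (gather 16 mithril): mithril=16
After 2 (gather 16 obsidian): mithril=16 obsidian=16
After 3 (craft wall): mithril=12 obsidian=12 wall=1
After 4 (craft wall): mithril=8 obsidian=8 wall=2
After 5 (craft wall): mithril=4 obsidian=4 wall=3
After 6 (craft wall): wall=4
After 7 (craft thread): thread=3
After 8 (gather 2 obsidian): obsidian=2 thread=3

Answer: obsidian=2 thread=3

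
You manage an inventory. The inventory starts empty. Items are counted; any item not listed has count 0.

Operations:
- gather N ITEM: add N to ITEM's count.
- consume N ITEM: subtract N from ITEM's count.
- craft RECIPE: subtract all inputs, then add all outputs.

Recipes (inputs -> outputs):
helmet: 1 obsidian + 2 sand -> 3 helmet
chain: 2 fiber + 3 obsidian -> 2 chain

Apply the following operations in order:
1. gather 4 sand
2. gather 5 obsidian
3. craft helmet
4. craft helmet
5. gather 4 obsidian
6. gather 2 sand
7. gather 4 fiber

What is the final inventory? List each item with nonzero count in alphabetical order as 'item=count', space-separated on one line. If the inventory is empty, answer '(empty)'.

After 1 (gather 4 sand): sand=4
After 2 (gather 5 obsidian): obsidian=5 sand=4
After 3 (craft helmet): helmet=3 obsidian=4 sand=2
After 4 (craft helmet): helmet=6 obsidian=3
After 5 (gather 4 obsidian): helmet=6 obsidian=7
After 6 (gather 2 sand): helmet=6 obsidian=7 sand=2
After 7 (gather 4 fiber): fiber=4 helmet=6 obsidian=7 sand=2

Answer: fiber=4 helmet=6 obsidian=7 sand=2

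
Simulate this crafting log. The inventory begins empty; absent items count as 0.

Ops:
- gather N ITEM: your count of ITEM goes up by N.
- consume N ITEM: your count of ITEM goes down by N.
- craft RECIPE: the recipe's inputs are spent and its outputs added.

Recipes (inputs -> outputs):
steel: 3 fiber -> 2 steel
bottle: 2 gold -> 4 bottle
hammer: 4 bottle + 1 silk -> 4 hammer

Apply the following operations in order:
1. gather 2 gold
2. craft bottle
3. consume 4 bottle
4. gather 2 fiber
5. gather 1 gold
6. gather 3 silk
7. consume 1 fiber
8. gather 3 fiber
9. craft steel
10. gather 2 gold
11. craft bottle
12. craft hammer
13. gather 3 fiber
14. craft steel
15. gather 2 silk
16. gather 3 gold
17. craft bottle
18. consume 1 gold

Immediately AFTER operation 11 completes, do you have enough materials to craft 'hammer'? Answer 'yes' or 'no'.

Answer: yes

Derivation:
After 1 (gather 2 gold): gold=2
After 2 (craft bottle): bottle=4
After 3 (consume 4 bottle): (empty)
After 4 (gather 2 fiber): fiber=2
After 5 (gather 1 gold): fiber=2 gold=1
After 6 (gather 3 silk): fiber=2 gold=1 silk=3
After 7 (consume 1 fiber): fiber=1 gold=1 silk=3
After 8 (gather 3 fiber): fiber=4 gold=1 silk=3
After 9 (craft steel): fiber=1 gold=1 silk=3 steel=2
After 10 (gather 2 gold): fiber=1 gold=3 silk=3 steel=2
After 11 (craft bottle): bottle=4 fiber=1 gold=1 silk=3 steel=2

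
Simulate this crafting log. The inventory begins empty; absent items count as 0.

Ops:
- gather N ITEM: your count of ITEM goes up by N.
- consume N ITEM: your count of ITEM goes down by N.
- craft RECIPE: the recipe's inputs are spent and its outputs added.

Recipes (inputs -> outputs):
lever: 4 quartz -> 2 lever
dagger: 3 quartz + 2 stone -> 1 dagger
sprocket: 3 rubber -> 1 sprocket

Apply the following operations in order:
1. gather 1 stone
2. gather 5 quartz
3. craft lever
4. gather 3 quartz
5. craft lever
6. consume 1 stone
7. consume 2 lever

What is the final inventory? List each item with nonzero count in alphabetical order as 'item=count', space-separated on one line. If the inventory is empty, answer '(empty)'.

After 1 (gather 1 stone): stone=1
After 2 (gather 5 quartz): quartz=5 stone=1
After 3 (craft lever): lever=2 quartz=1 stone=1
After 4 (gather 3 quartz): lever=2 quartz=4 stone=1
After 5 (craft lever): lever=4 stone=1
After 6 (consume 1 stone): lever=4
After 7 (consume 2 lever): lever=2

Answer: lever=2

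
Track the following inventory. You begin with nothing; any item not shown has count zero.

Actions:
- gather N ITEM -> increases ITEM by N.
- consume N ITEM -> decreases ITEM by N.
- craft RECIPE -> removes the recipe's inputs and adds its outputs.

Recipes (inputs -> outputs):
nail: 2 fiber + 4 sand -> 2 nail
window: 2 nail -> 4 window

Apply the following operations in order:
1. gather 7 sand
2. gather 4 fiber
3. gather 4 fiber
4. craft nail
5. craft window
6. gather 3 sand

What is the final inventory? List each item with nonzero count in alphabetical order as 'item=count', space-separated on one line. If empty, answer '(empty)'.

Answer: fiber=6 sand=6 window=4

Derivation:
After 1 (gather 7 sand): sand=7
After 2 (gather 4 fiber): fiber=4 sand=7
After 3 (gather 4 fiber): fiber=8 sand=7
After 4 (craft nail): fiber=6 nail=2 sand=3
After 5 (craft window): fiber=6 sand=3 window=4
After 6 (gather 3 sand): fiber=6 sand=6 window=4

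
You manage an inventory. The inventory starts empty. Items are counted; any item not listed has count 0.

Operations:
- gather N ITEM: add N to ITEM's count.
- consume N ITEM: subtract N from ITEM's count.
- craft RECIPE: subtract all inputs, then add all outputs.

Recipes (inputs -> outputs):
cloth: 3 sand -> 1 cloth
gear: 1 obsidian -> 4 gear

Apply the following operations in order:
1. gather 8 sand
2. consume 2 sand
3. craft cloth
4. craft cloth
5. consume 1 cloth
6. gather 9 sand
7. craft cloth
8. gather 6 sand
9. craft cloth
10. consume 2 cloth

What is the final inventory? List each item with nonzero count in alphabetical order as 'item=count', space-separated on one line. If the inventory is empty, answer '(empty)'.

After 1 (gather 8 sand): sand=8
After 2 (consume 2 sand): sand=6
After 3 (craft cloth): cloth=1 sand=3
After 4 (craft cloth): cloth=2
After 5 (consume 1 cloth): cloth=1
After 6 (gather 9 sand): cloth=1 sand=9
After 7 (craft cloth): cloth=2 sand=6
After 8 (gather 6 sand): cloth=2 sand=12
After 9 (craft cloth): cloth=3 sand=9
After 10 (consume 2 cloth): cloth=1 sand=9

Answer: cloth=1 sand=9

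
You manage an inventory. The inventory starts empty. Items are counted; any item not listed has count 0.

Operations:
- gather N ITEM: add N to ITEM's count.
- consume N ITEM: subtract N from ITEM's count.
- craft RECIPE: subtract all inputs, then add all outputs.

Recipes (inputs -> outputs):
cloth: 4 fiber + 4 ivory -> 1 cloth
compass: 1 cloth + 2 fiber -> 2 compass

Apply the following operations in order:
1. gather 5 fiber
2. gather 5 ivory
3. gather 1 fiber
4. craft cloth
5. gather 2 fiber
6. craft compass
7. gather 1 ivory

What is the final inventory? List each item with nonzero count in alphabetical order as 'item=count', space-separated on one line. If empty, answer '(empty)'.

Answer: compass=2 fiber=2 ivory=2

Derivation:
After 1 (gather 5 fiber): fiber=5
After 2 (gather 5 ivory): fiber=5 ivory=5
After 3 (gather 1 fiber): fiber=6 ivory=5
After 4 (craft cloth): cloth=1 fiber=2 ivory=1
After 5 (gather 2 fiber): cloth=1 fiber=4 ivory=1
After 6 (craft compass): compass=2 fiber=2 ivory=1
After 7 (gather 1 ivory): compass=2 fiber=2 ivory=2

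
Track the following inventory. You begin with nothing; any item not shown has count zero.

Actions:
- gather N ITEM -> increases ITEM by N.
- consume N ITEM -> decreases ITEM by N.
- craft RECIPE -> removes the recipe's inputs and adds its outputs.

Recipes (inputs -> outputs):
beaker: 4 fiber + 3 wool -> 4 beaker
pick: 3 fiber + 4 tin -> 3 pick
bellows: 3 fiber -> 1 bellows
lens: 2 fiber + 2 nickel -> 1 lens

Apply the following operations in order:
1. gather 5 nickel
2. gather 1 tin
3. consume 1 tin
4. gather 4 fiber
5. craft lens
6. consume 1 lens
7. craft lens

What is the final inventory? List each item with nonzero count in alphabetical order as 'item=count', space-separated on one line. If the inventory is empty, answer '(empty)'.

Answer: lens=1 nickel=1

Derivation:
After 1 (gather 5 nickel): nickel=5
After 2 (gather 1 tin): nickel=5 tin=1
After 3 (consume 1 tin): nickel=5
After 4 (gather 4 fiber): fiber=4 nickel=5
After 5 (craft lens): fiber=2 lens=1 nickel=3
After 6 (consume 1 lens): fiber=2 nickel=3
After 7 (craft lens): lens=1 nickel=1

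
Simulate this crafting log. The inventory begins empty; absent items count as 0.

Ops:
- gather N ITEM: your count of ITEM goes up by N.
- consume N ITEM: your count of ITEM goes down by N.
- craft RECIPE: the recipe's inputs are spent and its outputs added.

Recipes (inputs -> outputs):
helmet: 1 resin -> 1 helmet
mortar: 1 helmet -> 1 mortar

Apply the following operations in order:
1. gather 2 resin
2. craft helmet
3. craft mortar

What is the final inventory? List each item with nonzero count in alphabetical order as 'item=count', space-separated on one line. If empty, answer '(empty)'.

After 1 (gather 2 resin): resin=2
After 2 (craft helmet): helmet=1 resin=1
After 3 (craft mortar): mortar=1 resin=1

Answer: mortar=1 resin=1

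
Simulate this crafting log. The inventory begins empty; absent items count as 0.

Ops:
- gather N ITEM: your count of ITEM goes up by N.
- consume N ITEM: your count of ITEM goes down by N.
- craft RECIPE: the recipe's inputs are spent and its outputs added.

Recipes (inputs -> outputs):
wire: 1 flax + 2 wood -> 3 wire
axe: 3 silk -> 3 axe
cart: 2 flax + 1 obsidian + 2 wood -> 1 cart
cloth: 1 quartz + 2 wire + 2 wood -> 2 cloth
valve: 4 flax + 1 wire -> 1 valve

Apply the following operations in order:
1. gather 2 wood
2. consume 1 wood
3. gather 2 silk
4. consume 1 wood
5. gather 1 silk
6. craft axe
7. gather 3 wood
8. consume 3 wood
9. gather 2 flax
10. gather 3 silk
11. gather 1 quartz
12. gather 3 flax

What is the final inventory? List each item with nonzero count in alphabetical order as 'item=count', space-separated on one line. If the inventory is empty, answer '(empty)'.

After 1 (gather 2 wood): wood=2
After 2 (consume 1 wood): wood=1
After 3 (gather 2 silk): silk=2 wood=1
After 4 (consume 1 wood): silk=2
After 5 (gather 1 silk): silk=3
After 6 (craft axe): axe=3
After 7 (gather 3 wood): axe=3 wood=3
After 8 (consume 3 wood): axe=3
After 9 (gather 2 flax): axe=3 flax=2
After 10 (gather 3 silk): axe=3 flax=2 silk=3
After 11 (gather 1 quartz): axe=3 flax=2 quartz=1 silk=3
After 12 (gather 3 flax): axe=3 flax=5 quartz=1 silk=3

Answer: axe=3 flax=5 quartz=1 silk=3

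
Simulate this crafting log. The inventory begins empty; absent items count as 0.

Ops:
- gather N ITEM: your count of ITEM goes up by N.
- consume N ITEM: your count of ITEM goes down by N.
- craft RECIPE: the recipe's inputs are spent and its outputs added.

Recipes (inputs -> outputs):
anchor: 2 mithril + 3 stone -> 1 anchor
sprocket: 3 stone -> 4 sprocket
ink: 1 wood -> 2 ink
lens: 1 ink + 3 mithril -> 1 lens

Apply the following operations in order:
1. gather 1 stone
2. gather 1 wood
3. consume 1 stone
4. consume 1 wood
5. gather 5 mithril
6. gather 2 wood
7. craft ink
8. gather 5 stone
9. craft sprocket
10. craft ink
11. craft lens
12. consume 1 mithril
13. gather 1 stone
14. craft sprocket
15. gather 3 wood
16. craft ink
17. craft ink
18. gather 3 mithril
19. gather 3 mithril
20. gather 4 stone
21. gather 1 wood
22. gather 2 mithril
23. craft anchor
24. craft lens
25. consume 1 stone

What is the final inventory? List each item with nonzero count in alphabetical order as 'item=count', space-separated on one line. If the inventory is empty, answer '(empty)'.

After 1 (gather 1 stone): stone=1
After 2 (gather 1 wood): stone=1 wood=1
After 3 (consume 1 stone): wood=1
After 4 (consume 1 wood): (empty)
After 5 (gather 5 mithril): mithril=5
After 6 (gather 2 wood): mithril=5 wood=2
After 7 (craft ink): ink=2 mithril=5 wood=1
After 8 (gather 5 stone): ink=2 mithril=5 stone=5 wood=1
After 9 (craft sprocket): ink=2 mithril=5 sprocket=4 stone=2 wood=1
After 10 (craft ink): ink=4 mithril=5 sprocket=4 stone=2
After 11 (craft lens): ink=3 lens=1 mithril=2 sprocket=4 stone=2
After 12 (consume 1 mithril): ink=3 lens=1 mithril=1 sprocket=4 stone=2
After 13 (gather 1 stone): ink=3 lens=1 mithril=1 sprocket=4 stone=3
After 14 (craft sprocket): ink=3 lens=1 mithril=1 sprocket=8
After 15 (gather 3 wood): ink=3 lens=1 mithril=1 sprocket=8 wood=3
After 16 (craft ink): ink=5 lens=1 mithril=1 sprocket=8 wood=2
After 17 (craft ink): ink=7 lens=1 mithril=1 sprocket=8 wood=1
After 18 (gather 3 mithril): ink=7 lens=1 mithril=4 sprocket=8 wood=1
After 19 (gather 3 mithril): ink=7 lens=1 mithril=7 sprocket=8 wood=1
After 20 (gather 4 stone): ink=7 lens=1 mithril=7 sprocket=8 stone=4 wood=1
After 21 (gather 1 wood): ink=7 lens=1 mithril=7 sprocket=8 stone=4 wood=2
After 22 (gather 2 mithril): ink=7 lens=1 mithril=9 sprocket=8 stone=4 wood=2
After 23 (craft anchor): anchor=1 ink=7 lens=1 mithril=7 sprocket=8 stone=1 wood=2
After 24 (craft lens): anchor=1 ink=6 lens=2 mithril=4 sprocket=8 stone=1 wood=2
After 25 (consume 1 stone): anchor=1 ink=6 lens=2 mithril=4 sprocket=8 wood=2

Answer: anchor=1 ink=6 lens=2 mithril=4 sprocket=8 wood=2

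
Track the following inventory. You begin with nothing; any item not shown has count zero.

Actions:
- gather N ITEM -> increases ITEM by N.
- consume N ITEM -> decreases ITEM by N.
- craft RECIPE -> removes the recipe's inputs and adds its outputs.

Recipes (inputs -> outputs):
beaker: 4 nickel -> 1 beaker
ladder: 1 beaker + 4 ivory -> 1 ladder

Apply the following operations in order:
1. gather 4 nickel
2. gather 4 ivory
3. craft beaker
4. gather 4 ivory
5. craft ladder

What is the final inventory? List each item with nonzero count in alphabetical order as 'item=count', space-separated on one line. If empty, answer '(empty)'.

After 1 (gather 4 nickel): nickel=4
After 2 (gather 4 ivory): ivory=4 nickel=4
After 3 (craft beaker): beaker=1 ivory=4
After 4 (gather 4 ivory): beaker=1 ivory=8
After 5 (craft ladder): ivory=4 ladder=1

Answer: ivory=4 ladder=1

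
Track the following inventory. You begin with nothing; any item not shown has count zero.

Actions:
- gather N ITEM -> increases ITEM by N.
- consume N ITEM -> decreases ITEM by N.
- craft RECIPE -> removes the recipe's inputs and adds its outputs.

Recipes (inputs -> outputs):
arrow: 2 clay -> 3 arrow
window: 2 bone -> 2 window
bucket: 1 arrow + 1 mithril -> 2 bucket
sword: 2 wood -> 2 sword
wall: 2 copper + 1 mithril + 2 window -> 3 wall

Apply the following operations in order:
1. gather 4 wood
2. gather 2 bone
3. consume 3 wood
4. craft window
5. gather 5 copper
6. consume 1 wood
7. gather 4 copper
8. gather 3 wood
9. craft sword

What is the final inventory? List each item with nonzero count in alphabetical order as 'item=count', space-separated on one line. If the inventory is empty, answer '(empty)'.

Answer: copper=9 sword=2 window=2 wood=1

Derivation:
After 1 (gather 4 wood): wood=4
After 2 (gather 2 bone): bone=2 wood=4
After 3 (consume 3 wood): bone=2 wood=1
After 4 (craft window): window=2 wood=1
After 5 (gather 5 copper): copper=5 window=2 wood=1
After 6 (consume 1 wood): copper=5 window=2
After 7 (gather 4 copper): copper=9 window=2
After 8 (gather 3 wood): copper=9 window=2 wood=3
After 9 (craft sword): copper=9 sword=2 window=2 wood=1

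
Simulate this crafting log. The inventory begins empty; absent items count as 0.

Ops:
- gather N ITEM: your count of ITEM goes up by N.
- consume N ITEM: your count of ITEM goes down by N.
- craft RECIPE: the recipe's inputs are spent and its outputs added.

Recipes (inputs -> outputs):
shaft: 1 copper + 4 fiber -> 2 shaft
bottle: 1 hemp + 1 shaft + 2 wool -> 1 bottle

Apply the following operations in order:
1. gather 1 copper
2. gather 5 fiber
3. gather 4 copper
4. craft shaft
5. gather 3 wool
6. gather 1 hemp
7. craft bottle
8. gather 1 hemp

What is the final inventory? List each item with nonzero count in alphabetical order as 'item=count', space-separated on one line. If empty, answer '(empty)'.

After 1 (gather 1 copper): copper=1
After 2 (gather 5 fiber): copper=1 fiber=5
After 3 (gather 4 copper): copper=5 fiber=5
After 4 (craft shaft): copper=4 fiber=1 shaft=2
After 5 (gather 3 wool): copper=4 fiber=1 shaft=2 wool=3
After 6 (gather 1 hemp): copper=4 fiber=1 hemp=1 shaft=2 wool=3
After 7 (craft bottle): bottle=1 copper=4 fiber=1 shaft=1 wool=1
After 8 (gather 1 hemp): bottle=1 copper=4 fiber=1 hemp=1 shaft=1 wool=1

Answer: bottle=1 copper=4 fiber=1 hemp=1 shaft=1 wool=1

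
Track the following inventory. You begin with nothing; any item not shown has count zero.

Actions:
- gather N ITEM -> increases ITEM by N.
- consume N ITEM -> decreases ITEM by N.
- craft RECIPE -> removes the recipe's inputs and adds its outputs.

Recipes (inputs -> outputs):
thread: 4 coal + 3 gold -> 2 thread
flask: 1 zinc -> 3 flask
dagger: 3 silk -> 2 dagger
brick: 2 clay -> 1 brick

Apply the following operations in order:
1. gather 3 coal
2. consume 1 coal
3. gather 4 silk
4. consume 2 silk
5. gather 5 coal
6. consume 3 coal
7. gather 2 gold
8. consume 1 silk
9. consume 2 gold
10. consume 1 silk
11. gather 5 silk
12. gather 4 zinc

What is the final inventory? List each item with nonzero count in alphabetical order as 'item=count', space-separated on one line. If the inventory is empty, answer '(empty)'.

After 1 (gather 3 coal): coal=3
After 2 (consume 1 coal): coal=2
After 3 (gather 4 silk): coal=2 silk=4
After 4 (consume 2 silk): coal=2 silk=2
After 5 (gather 5 coal): coal=7 silk=2
After 6 (consume 3 coal): coal=4 silk=2
After 7 (gather 2 gold): coal=4 gold=2 silk=2
After 8 (consume 1 silk): coal=4 gold=2 silk=1
After 9 (consume 2 gold): coal=4 silk=1
After 10 (consume 1 silk): coal=4
After 11 (gather 5 silk): coal=4 silk=5
After 12 (gather 4 zinc): coal=4 silk=5 zinc=4

Answer: coal=4 silk=5 zinc=4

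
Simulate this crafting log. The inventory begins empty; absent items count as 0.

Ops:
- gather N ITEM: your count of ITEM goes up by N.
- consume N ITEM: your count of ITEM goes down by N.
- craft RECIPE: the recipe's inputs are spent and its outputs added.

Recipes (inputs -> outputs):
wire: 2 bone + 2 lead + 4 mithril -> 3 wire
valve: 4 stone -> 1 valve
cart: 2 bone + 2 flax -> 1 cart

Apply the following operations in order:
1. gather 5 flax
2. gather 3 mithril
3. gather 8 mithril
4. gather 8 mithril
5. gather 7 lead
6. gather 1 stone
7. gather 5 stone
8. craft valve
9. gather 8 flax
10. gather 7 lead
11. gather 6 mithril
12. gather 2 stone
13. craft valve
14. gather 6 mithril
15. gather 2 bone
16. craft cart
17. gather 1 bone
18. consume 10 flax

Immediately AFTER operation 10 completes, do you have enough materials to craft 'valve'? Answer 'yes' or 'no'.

Answer: no

Derivation:
After 1 (gather 5 flax): flax=5
After 2 (gather 3 mithril): flax=5 mithril=3
After 3 (gather 8 mithril): flax=5 mithril=11
After 4 (gather 8 mithril): flax=5 mithril=19
After 5 (gather 7 lead): flax=5 lead=7 mithril=19
After 6 (gather 1 stone): flax=5 lead=7 mithril=19 stone=1
After 7 (gather 5 stone): flax=5 lead=7 mithril=19 stone=6
After 8 (craft valve): flax=5 lead=7 mithril=19 stone=2 valve=1
After 9 (gather 8 flax): flax=13 lead=7 mithril=19 stone=2 valve=1
After 10 (gather 7 lead): flax=13 lead=14 mithril=19 stone=2 valve=1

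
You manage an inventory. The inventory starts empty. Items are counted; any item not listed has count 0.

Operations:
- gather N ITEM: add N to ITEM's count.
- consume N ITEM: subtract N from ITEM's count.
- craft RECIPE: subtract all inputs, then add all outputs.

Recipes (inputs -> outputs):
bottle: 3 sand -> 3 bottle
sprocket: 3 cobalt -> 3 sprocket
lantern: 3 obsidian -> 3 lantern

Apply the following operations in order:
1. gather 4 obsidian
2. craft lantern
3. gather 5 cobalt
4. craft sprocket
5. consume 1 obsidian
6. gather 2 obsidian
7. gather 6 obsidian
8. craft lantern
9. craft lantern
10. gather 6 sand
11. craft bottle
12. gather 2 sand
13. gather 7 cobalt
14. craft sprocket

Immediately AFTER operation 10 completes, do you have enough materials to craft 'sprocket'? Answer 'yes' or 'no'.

Answer: no

Derivation:
After 1 (gather 4 obsidian): obsidian=4
After 2 (craft lantern): lantern=3 obsidian=1
After 3 (gather 5 cobalt): cobalt=5 lantern=3 obsidian=1
After 4 (craft sprocket): cobalt=2 lantern=3 obsidian=1 sprocket=3
After 5 (consume 1 obsidian): cobalt=2 lantern=3 sprocket=3
After 6 (gather 2 obsidian): cobalt=2 lantern=3 obsidian=2 sprocket=3
After 7 (gather 6 obsidian): cobalt=2 lantern=3 obsidian=8 sprocket=3
After 8 (craft lantern): cobalt=2 lantern=6 obsidian=5 sprocket=3
After 9 (craft lantern): cobalt=2 lantern=9 obsidian=2 sprocket=3
After 10 (gather 6 sand): cobalt=2 lantern=9 obsidian=2 sand=6 sprocket=3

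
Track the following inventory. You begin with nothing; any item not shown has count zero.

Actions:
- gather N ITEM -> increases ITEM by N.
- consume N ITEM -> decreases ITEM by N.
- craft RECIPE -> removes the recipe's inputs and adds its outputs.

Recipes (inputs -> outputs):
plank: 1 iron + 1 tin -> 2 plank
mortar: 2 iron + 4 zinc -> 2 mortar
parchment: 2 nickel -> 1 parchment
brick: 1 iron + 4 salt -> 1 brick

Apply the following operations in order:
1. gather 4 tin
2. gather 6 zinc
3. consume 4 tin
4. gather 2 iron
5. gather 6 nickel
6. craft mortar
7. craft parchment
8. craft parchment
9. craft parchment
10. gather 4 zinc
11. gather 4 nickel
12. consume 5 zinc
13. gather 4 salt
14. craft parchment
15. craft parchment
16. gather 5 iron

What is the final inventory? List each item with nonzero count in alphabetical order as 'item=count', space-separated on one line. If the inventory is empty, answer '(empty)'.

After 1 (gather 4 tin): tin=4
After 2 (gather 6 zinc): tin=4 zinc=6
After 3 (consume 4 tin): zinc=6
After 4 (gather 2 iron): iron=2 zinc=6
After 5 (gather 6 nickel): iron=2 nickel=6 zinc=6
After 6 (craft mortar): mortar=2 nickel=6 zinc=2
After 7 (craft parchment): mortar=2 nickel=4 parchment=1 zinc=2
After 8 (craft parchment): mortar=2 nickel=2 parchment=2 zinc=2
After 9 (craft parchment): mortar=2 parchment=3 zinc=2
After 10 (gather 4 zinc): mortar=2 parchment=3 zinc=6
After 11 (gather 4 nickel): mortar=2 nickel=4 parchment=3 zinc=6
After 12 (consume 5 zinc): mortar=2 nickel=4 parchment=3 zinc=1
After 13 (gather 4 salt): mortar=2 nickel=4 parchment=3 salt=4 zinc=1
After 14 (craft parchment): mortar=2 nickel=2 parchment=4 salt=4 zinc=1
After 15 (craft parchment): mortar=2 parchment=5 salt=4 zinc=1
After 16 (gather 5 iron): iron=5 mortar=2 parchment=5 salt=4 zinc=1

Answer: iron=5 mortar=2 parchment=5 salt=4 zinc=1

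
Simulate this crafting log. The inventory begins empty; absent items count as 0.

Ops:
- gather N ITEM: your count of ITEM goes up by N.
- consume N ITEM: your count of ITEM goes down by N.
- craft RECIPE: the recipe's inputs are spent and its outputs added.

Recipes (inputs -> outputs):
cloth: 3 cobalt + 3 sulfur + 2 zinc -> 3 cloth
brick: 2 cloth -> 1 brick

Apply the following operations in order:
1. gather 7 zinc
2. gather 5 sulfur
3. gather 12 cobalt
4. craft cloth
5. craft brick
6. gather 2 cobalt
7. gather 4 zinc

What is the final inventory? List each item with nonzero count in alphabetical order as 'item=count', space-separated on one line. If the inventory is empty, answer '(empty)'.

After 1 (gather 7 zinc): zinc=7
After 2 (gather 5 sulfur): sulfur=5 zinc=7
After 3 (gather 12 cobalt): cobalt=12 sulfur=5 zinc=7
After 4 (craft cloth): cloth=3 cobalt=9 sulfur=2 zinc=5
After 5 (craft brick): brick=1 cloth=1 cobalt=9 sulfur=2 zinc=5
After 6 (gather 2 cobalt): brick=1 cloth=1 cobalt=11 sulfur=2 zinc=5
After 7 (gather 4 zinc): brick=1 cloth=1 cobalt=11 sulfur=2 zinc=9

Answer: brick=1 cloth=1 cobalt=11 sulfur=2 zinc=9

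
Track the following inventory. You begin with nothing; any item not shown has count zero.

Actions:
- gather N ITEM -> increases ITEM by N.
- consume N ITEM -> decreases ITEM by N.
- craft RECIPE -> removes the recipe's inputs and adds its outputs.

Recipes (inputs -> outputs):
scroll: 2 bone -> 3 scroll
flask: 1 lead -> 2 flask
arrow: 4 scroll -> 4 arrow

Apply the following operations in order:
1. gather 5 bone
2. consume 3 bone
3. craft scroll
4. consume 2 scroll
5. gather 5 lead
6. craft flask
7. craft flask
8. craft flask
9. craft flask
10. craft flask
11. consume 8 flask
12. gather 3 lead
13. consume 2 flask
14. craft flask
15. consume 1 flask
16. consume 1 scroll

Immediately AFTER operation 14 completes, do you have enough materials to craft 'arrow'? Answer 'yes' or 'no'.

Answer: no

Derivation:
After 1 (gather 5 bone): bone=5
After 2 (consume 3 bone): bone=2
After 3 (craft scroll): scroll=3
After 4 (consume 2 scroll): scroll=1
After 5 (gather 5 lead): lead=5 scroll=1
After 6 (craft flask): flask=2 lead=4 scroll=1
After 7 (craft flask): flask=4 lead=3 scroll=1
After 8 (craft flask): flask=6 lead=2 scroll=1
After 9 (craft flask): flask=8 lead=1 scroll=1
After 10 (craft flask): flask=10 scroll=1
After 11 (consume 8 flask): flask=2 scroll=1
After 12 (gather 3 lead): flask=2 lead=3 scroll=1
After 13 (consume 2 flask): lead=3 scroll=1
After 14 (craft flask): flask=2 lead=2 scroll=1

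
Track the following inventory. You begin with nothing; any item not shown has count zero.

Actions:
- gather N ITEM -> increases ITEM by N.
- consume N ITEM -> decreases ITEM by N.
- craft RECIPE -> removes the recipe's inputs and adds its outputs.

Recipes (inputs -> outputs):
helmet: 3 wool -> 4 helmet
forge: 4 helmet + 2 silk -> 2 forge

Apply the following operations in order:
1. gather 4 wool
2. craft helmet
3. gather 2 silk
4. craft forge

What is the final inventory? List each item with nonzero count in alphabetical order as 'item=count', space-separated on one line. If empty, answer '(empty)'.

After 1 (gather 4 wool): wool=4
After 2 (craft helmet): helmet=4 wool=1
After 3 (gather 2 silk): helmet=4 silk=2 wool=1
After 4 (craft forge): forge=2 wool=1

Answer: forge=2 wool=1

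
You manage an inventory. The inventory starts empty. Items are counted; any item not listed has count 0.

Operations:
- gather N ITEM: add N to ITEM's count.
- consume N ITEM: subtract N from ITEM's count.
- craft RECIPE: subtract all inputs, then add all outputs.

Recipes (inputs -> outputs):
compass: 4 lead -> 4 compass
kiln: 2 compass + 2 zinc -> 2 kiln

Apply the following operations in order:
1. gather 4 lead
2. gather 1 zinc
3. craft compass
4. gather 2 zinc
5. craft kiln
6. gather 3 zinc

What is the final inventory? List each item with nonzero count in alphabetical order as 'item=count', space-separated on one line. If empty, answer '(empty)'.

Answer: compass=2 kiln=2 zinc=4

Derivation:
After 1 (gather 4 lead): lead=4
After 2 (gather 1 zinc): lead=4 zinc=1
After 3 (craft compass): compass=4 zinc=1
After 4 (gather 2 zinc): compass=4 zinc=3
After 5 (craft kiln): compass=2 kiln=2 zinc=1
After 6 (gather 3 zinc): compass=2 kiln=2 zinc=4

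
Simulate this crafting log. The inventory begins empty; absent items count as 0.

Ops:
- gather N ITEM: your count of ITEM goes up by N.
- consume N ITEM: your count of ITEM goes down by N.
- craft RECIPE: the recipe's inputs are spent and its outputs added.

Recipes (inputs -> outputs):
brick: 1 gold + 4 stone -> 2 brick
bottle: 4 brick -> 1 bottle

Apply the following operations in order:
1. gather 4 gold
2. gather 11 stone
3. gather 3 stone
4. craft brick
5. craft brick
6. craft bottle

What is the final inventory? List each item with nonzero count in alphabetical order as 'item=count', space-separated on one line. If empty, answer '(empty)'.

After 1 (gather 4 gold): gold=4
After 2 (gather 11 stone): gold=4 stone=11
After 3 (gather 3 stone): gold=4 stone=14
After 4 (craft brick): brick=2 gold=3 stone=10
After 5 (craft brick): brick=4 gold=2 stone=6
After 6 (craft bottle): bottle=1 gold=2 stone=6

Answer: bottle=1 gold=2 stone=6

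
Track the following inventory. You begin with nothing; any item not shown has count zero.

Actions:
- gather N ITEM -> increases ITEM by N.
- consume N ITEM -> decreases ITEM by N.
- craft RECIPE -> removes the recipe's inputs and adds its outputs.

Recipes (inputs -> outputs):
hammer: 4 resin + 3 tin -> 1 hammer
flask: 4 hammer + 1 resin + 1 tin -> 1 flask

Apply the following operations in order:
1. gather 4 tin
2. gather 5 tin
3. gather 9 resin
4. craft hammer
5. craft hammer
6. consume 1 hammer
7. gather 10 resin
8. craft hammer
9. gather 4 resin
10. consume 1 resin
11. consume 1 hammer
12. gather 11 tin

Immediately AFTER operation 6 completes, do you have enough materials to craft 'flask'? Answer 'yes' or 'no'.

Answer: no

Derivation:
After 1 (gather 4 tin): tin=4
After 2 (gather 5 tin): tin=9
After 3 (gather 9 resin): resin=9 tin=9
After 4 (craft hammer): hammer=1 resin=5 tin=6
After 5 (craft hammer): hammer=2 resin=1 tin=3
After 6 (consume 1 hammer): hammer=1 resin=1 tin=3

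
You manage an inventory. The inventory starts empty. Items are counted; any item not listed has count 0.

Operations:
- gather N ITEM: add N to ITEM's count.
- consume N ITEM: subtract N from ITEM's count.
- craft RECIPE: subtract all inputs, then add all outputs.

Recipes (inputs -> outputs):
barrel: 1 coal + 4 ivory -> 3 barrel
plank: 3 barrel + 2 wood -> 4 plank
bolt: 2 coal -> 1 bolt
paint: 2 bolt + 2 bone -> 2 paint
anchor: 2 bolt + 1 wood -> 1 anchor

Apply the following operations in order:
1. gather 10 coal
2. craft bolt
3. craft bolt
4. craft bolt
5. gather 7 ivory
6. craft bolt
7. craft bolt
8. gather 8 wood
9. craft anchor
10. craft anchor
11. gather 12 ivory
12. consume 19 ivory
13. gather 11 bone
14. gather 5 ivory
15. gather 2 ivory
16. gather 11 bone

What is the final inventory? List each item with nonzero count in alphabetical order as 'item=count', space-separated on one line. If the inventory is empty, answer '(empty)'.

Answer: anchor=2 bolt=1 bone=22 ivory=7 wood=6

Derivation:
After 1 (gather 10 coal): coal=10
After 2 (craft bolt): bolt=1 coal=8
After 3 (craft bolt): bolt=2 coal=6
After 4 (craft bolt): bolt=3 coal=4
After 5 (gather 7 ivory): bolt=3 coal=4 ivory=7
After 6 (craft bolt): bolt=4 coal=2 ivory=7
After 7 (craft bolt): bolt=5 ivory=7
After 8 (gather 8 wood): bolt=5 ivory=7 wood=8
After 9 (craft anchor): anchor=1 bolt=3 ivory=7 wood=7
After 10 (craft anchor): anchor=2 bolt=1 ivory=7 wood=6
After 11 (gather 12 ivory): anchor=2 bolt=1 ivory=19 wood=6
After 12 (consume 19 ivory): anchor=2 bolt=1 wood=6
After 13 (gather 11 bone): anchor=2 bolt=1 bone=11 wood=6
After 14 (gather 5 ivory): anchor=2 bolt=1 bone=11 ivory=5 wood=6
After 15 (gather 2 ivory): anchor=2 bolt=1 bone=11 ivory=7 wood=6
After 16 (gather 11 bone): anchor=2 bolt=1 bone=22 ivory=7 wood=6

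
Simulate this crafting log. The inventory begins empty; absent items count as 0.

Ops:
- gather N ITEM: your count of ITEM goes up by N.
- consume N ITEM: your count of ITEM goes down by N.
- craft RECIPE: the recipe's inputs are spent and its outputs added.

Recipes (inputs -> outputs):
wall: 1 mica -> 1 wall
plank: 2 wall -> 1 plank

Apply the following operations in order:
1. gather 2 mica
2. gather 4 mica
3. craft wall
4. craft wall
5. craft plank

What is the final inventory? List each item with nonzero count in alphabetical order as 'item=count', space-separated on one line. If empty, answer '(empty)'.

After 1 (gather 2 mica): mica=2
After 2 (gather 4 mica): mica=6
After 3 (craft wall): mica=5 wall=1
After 4 (craft wall): mica=4 wall=2
After 5 (craft plank): mica=4 plank=1

Answer: mica=4 plank=1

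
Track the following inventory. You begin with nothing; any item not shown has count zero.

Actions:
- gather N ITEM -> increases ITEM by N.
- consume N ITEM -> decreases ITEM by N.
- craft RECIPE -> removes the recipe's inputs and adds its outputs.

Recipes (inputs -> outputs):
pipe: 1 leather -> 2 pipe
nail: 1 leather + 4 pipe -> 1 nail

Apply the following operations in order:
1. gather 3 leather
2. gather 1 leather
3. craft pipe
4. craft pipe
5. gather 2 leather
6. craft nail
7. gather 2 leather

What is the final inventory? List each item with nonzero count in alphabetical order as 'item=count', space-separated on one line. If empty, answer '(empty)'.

After 1 (gather 3 leather): leather=3
After 2 (gather 1 leather): leather=4
After 3 (craft pipe): leather=3 pipe=2
After 4 (craft pipe): leather=2 pipe=4
After 5 (gather 2 leather): leather=4 pipe=4
After 6 (craft nail): leather=3 nail=1
After 7 (gather 2 leather): leather=5 nail=1

Answer: leather=5 nail=1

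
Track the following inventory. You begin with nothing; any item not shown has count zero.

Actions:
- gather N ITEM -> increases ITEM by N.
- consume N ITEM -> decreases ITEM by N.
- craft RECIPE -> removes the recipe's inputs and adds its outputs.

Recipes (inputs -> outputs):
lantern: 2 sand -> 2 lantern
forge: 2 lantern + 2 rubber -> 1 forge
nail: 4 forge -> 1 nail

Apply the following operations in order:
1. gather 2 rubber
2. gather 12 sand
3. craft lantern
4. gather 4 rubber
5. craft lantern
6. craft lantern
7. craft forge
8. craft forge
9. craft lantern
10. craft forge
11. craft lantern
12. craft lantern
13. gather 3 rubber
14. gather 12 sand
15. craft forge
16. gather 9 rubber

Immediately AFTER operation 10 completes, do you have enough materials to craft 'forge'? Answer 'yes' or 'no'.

After 1 (gather 2 rubber): rubber=2
After 2 (gather 12 sand): rubber=2 sand=12
After 3 (craft lantern): lantern=2 rubber=2 sand=10
After 4 (gather 4 rubber): lantern=2 rubber=6 sand=10
After 5 (craft lantern): lantern=4 rubber=6 sand=8
After 6 (craft lantern): lantern=6 rubber=6 sand=6
After 7 (craft forge): forge=1 lantern=4 rubber=4 sand=6
After 8 (craft forge): forge=2 lantern=2 rubber=2 sand=6
After 9 (craft lantern): forge=2 lantern=4 rubber=2 sand=4
After 10 (craft forge): forge=3 lantern=2 sand=4

Answer: no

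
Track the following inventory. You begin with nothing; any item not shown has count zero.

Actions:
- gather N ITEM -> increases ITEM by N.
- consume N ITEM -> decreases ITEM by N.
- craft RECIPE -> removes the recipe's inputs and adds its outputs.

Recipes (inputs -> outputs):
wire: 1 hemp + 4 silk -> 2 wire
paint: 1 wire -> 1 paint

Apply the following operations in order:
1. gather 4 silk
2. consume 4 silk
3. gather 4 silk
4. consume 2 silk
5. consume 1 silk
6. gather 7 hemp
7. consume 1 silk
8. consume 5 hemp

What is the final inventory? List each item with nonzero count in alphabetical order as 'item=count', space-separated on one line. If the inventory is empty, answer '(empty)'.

After 1 (gather 4 silk): silk=4
After 2 (consume 4 silk): (empty)
After 3 (gather 4 silk): silk=4
After 4 (consume 2 silk): silk=2
After 5 (consume 1 silk): silk=1
After 6 (gather 7 hemp): hemp=7 silk=1
After 7 (consume 1 silk): hemp=7
After 8 (consume 5 hemp): hemp=2

Answer: hemp=2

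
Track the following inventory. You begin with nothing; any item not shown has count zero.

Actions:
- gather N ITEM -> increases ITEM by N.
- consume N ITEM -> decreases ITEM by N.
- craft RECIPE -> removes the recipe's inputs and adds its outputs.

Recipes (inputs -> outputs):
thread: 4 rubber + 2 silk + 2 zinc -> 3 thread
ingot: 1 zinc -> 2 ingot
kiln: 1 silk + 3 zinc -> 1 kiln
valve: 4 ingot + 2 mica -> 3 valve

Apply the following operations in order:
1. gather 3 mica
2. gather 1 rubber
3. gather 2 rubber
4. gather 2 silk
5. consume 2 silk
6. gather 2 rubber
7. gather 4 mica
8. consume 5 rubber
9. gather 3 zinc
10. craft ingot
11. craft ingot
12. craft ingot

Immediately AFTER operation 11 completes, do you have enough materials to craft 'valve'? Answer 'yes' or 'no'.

Answer: yes

Derivation:
After 1 (gather 3 mica): mica=3
After 2 (gather 1 rubber): mica=3 rubber=1
After 3 (gather 2 rubber): mica=3 rubber=3
After 4 (gather 2 silk): mica=3 rubber=3 silk=2
After 5 (consume 2 silk): mica=3 rubber=3
After 6 (gather 2 rubber): mica=3 rubber=5
After 7 (gather 4 mica): mica=7 rubber=5
After 8 (consume 5 rubber): mica=7
After 9 (gather 3 zinc): mica=7 zinc=3
After 10 (craft ingot): ingot=2 mica=7 zinc=2
After 11 (craft ingot): ingot=4 mica=7 zinc=1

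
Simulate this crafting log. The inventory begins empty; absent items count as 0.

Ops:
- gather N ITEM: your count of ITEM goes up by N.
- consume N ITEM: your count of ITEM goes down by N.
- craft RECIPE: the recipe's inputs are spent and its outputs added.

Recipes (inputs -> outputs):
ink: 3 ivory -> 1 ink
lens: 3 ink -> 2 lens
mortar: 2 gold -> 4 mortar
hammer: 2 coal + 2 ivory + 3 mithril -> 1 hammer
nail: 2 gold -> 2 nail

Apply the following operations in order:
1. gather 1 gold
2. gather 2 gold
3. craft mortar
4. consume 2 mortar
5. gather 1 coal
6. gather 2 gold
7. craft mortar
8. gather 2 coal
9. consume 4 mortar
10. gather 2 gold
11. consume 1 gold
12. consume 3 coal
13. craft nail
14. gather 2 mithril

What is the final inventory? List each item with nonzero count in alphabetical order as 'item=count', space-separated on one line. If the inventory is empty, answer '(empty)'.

After 1 (gather 1 gold): gold=1
After 2 (gather 2 gold): gold=3
After 3 (craft mortar): gold=1 mortar=4
After 4 (consume 2 mortar): gold=1 mortar=2
After 5 (gather 1 coal): coal=1 gold=1 mortar=2
After 6 (gather 2 gold): coal=1 gold=3 mortar=2
After 7 (craft mortar): coal=1 gold=1 mortar=6
After 8 (gather 2 coal): coal=3 gold=1 mortar=6
After 9 (consume 4 mortar): coal=3 gold=1 mortar=2
After 10 (gather 2 gold): coal=3 gold=3 mortar=2
After 11 (consume 1 gold): coal=3 gold=2 mortar=2
After 12 (consume 3 coal): gold=2 mortar=2
After 13 (craft nail): mortar=2 nail=2
After 14 (gather 2 mithril): mithril=2 mortar=2 nail=2

Answer: mithril=2 mortar=2 nail=2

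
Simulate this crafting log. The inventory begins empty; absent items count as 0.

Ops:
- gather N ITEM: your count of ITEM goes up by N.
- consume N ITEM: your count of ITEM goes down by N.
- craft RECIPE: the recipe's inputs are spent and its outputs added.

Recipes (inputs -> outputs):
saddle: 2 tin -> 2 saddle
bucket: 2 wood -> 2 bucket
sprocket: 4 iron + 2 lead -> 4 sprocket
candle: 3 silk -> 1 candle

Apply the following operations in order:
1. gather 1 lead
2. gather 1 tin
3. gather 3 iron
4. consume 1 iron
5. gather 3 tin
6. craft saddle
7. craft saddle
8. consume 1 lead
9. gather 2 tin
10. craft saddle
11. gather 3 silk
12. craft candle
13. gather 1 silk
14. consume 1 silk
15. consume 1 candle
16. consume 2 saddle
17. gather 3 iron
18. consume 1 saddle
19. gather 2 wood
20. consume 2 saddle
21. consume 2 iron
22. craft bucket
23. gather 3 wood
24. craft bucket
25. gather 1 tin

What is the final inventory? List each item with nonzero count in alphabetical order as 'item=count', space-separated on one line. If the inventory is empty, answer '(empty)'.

After 1 (gather 1 lead): lead=1
After 2 (gather 1 tin): lead=1 tin=1
After 3 (gather 3 iron): iron=3 lead=1 tin=1
After 4 (consume 1 iron): iron=2 lead=1 tin=1
After 5 (gather 3 tin): iron=2 lead=1 tin=4
After 6 (craft saddle): iron=2 lead=1 saddle=2 tin=2
After 7 (craft saddle): iron=2 lead=1 saddle=4
After 8 (consume 1 lead): iron=2 saddle=4
After 9 (gather 2 tin): iron=2 saddle=4 tin=2
After 10 (craft saddle): iron=2 saddle=6
After 11 (gather 3 silk): iron=2 saddle=6 silk=3
After 12 (craft candle): candle=1 iron=2 saddle=6
After 13 (gather 1 silk): candle=1 iron=2 saddle=6 silk=1
After 14 (consume 1 silk): candle=1 iron=2 saddle=6
After 15 (consume 1 candle): iron=2 saddle=6
After 16 (consume 2 saddle): iron=2 saddle=4
After 17 (gather 3 iron): iron=5 saddle=4
After 18 (consume 1 saddle): iron=5 saddle=3
After 19 (gather 2 wood): iron=5 saddle=3 wood=2
After 20 (consume 2 saddle): iron=5 saddle=1 wood=2
After 21 (consume 2 iron): iron=3 saddle=1 wood=2
After 22 (craft bucket): bucket=2 iron=3 saddle=1
After 23 (gather 3 wood): bucket=2 iron=3 saddle=1 wood=3
After 24 (craft bucket): bucket=4 iron=3 saddle=1 wood=1
After 25 (gather 1 tin): bucket=4 iron=3 saddle=1 tin=1 wood=1

Answer: bucket=4 iron=3 saddle=1 tin=1 wood=1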